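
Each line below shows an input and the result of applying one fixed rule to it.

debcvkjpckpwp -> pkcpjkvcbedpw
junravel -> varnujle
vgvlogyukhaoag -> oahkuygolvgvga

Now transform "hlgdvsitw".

isvdglhwt

In each case the input is transformed by: reverse the string, then move the first 2 characters to the end (rotate left by 2).
"hlgdvsitw" → "wtisvdglh" → "isvdglhwt".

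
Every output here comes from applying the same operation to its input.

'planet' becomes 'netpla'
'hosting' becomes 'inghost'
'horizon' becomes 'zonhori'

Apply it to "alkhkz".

The transformation: move the last 3 characters to the front (rotate right by 3).
Applying that to "alkhkz" gives "hkzalk".

hkzalk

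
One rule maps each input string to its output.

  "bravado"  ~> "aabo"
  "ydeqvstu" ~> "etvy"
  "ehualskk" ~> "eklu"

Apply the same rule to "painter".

The transformation: keep every other character starting from the first (positions 1st, 3rd, 5th, ...), then sort the characters into alphabetical order.
For "painter", step one produces "pitr"; step two turns that into "iprt".

iprt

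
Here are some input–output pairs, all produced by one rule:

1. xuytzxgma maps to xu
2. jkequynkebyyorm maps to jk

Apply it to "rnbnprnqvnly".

In each case the input is transformed by: keep only the first 2 characters.
"rnbnprnqvnly" → "rn".

rn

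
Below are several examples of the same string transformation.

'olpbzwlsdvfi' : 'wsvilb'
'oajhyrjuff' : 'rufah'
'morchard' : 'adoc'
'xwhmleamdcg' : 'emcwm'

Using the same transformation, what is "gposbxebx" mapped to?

Each output is the input with this applied: keep every other character starting from the second (positions 2nd, 4th, 6th, ...), then move the first 2 characters to the end (rotate left by 2).
Doing the same to "gposbxebx": "xbps".

xbps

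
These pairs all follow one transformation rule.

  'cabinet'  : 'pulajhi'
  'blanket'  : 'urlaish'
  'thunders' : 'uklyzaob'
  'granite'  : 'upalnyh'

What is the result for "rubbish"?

ipzoybi

The rule is to move the first 3 characters to the end (rotate left by 3), then shift every letter 7 places forward in the alphabet (wrapping around).
Applying both steps to "rubbish": "bishrub", then "ipzoybi".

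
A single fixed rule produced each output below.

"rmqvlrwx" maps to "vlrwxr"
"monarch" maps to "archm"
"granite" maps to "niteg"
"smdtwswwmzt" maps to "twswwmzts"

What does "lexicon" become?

iconl

Each output is the input with this applied: move the first character to the end, then delete the first 2 characters.
On "lexicon": the first step gives "exiconl", and the second then gives "iconl".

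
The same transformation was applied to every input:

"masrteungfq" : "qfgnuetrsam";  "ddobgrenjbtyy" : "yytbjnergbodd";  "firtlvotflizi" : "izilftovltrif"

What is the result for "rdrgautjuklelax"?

xalelkujtuagrdr

Rule — reverse the string.
So "rdrgautjuklelax" becomes "xalelkujtuagrdr".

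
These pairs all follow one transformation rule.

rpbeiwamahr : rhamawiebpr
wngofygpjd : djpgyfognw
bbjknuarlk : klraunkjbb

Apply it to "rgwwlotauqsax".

xasquatolwwgr

Each output is the input with this applied: reverse the string.
Doing the same to "rgwwlotauqsax": "xasquatolwwgr".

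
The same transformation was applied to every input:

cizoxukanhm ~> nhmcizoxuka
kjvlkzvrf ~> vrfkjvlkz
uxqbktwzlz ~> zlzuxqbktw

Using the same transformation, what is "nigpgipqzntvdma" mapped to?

Looking at the pairs, the operation is to move the last 3 characters to the front (rotate right by 3).
"nigpgipqzntvdma" → "dmanigpgipqzntv".

dmanigpgipqzntv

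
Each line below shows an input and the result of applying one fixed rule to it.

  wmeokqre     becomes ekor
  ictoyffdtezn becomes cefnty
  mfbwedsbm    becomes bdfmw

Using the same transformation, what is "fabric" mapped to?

The pattern: sort the characters into alphabetical order, then keep every other character starting from the first (positions 1st, 3rd, 5th, ...).
For "fabric", step one produces "abcfir"; step two turns that into "aci".

aci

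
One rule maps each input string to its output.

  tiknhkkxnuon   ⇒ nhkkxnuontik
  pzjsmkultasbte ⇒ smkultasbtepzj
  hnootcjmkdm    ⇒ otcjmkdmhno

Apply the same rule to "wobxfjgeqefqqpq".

The rule is to move the first 3 characters to the end (rotate left by 3).
Applying that to "wobxfjgeqefqqpq" gives "xfjgeqefqqpqwob".

xfjgeqefqqpqwob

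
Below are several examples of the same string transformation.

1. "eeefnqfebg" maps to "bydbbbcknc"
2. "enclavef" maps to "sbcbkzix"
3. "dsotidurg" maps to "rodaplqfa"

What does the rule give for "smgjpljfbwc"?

ytzpjdgmigc

What's happening: shift every letter 3 places backward in the alphabet (wrapping around), then move the last 3 characters to the front (rotate right by 3).
"smgjpljfbwc" → "pjdgmigcytz" → "ytzpjdgmigc".
(Check on "eeefnqfebg": → "bbbckncbyd" → "bydbbbcknc" ✓)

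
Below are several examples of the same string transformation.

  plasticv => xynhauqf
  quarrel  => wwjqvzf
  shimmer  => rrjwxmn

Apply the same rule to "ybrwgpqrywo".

The rule is to shift every letter 5 places forward in the alphabet (wrapping around), then move the first 3 characters to the end (rotate left by 3).
On "ybrwgpqrywo": the first step gives "dgwbluvwdbt", and the second then gives "bluvwdbtdgw".

bluvwdbtdgw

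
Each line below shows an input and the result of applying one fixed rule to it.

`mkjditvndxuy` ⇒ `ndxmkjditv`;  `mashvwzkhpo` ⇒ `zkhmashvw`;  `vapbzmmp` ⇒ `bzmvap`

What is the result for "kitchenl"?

chekit

Each output is the input with this applied: delete the last 2 characters, then move the last 3 characters to the front (rotate right by 3).
For "kitchenl", step one produces "kitche"; step two turns that into "chekit".
(Check on "vapbzmmp": → "vapbzm" → "bzmvap" ✓)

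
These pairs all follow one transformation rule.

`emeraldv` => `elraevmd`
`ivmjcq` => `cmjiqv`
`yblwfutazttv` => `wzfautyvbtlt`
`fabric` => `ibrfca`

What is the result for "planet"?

eanptl

Rule — take characters alternately from the front and the back (1st, last, 2nd, 2nd-last, ...), then swap the front and back halves of the string.
Doing the same to "planet": "eanptl".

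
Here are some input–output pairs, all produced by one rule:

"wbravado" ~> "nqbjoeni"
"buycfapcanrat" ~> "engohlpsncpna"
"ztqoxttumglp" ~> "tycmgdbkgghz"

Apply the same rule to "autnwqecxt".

The rule is to move the last 3 characters to the front (rotate right by 3), then shift every letter 13 places forward in the alphabet (wrapping around) — i.e. ROT13.
For "autnwqecxt" the result is "pkgnhgajdr".

pkgnhgajdr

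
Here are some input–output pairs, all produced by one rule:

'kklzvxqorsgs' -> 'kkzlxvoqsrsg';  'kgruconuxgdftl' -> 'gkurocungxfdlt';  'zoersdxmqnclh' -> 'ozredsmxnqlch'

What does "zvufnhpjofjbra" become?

vzfuhnjpfobjar

Looking at the pairs, the operation is to swap each adjacent pair of characters (1↔2, 3↔4, ...).
For "zvufnhpjofjbra" the result is "vzfuhnjpfobjar".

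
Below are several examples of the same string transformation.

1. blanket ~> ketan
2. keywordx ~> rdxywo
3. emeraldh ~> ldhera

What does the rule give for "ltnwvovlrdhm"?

The pattern: delete the first 2 characters, then move the last 3 characters to the front (rotate right by 3).
On "ltnwvovlrdhm" that produces "dhmnwvovlr".

dhmnwvovlr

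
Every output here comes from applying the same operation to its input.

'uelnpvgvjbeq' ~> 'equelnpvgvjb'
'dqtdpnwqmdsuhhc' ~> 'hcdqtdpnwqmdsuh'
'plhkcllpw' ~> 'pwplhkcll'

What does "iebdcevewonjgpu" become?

The transformation: move the last 2 characters to the front (rotate right by 2).
So "iebdcevewonjgpu" becomes "puiebdcevewonjg".

puiebdcevewonjg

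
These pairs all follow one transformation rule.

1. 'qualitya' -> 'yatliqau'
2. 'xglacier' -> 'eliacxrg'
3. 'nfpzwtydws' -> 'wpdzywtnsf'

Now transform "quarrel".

earrqlu

Rule — take characters alternately from the front and the back (1st, last, 2nd, 2nd-last, ...), then move the first 3 characters to the end (rotate left by 3).
For "quarrel", step one produces "qluearr"; step two turns that into "earrqlu".
(Check on "xglacier": → "xrgeliac" → "eliacxrg" ✓)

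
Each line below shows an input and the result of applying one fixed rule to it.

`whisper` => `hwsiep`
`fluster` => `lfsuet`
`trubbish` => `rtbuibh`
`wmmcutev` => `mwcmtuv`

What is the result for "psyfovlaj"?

spfyvoal

The pattern: swap each adjacent pair of characters (1↔2, 3↔4, ...), then delete the last character.
For "psyfovlaj", step one produces "spfyvoalj"; step two turns that into "spfyvoal".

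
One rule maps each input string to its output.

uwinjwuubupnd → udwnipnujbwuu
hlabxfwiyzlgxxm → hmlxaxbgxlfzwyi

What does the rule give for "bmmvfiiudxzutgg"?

bgmgmtvufzixidu

The rule is to take characters alternately from the front and the back (1st, last, 2nd, 2nd-last, ...).
Applying that to "bmmvfiiudxzutgg" gives "bgmgmtvufzixidu".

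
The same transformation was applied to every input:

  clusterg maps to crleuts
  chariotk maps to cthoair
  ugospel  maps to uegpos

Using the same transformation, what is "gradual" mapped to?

The transformation: delete the last character, then take characters alternately from the front and the back (1st, last, 2nd, 2nd-last, ...).
Working it through for "gradual": intermediate "gradua", final "garuad".

garuad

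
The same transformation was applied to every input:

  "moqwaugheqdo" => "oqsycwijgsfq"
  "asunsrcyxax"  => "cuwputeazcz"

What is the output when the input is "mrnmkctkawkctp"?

otpomevmcymevr

What's happening: shift every letter 2 places forward in the alphabet (wrapping around).
"mrnmkctkawkctp" → "otpomevmcymevr".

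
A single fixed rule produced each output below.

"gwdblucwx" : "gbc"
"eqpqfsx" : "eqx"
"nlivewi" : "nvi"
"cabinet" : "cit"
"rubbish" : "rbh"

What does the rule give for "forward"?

What's happening: keep one character in every 3, starting at position 1 (positions 1st, 4th, 7th, ...).
So "forward" becomes "fwd".

fwd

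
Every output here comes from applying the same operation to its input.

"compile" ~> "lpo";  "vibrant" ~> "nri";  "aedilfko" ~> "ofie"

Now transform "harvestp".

The rule is to keep every other character starting from the second (positions 2nd, 4th, 6th, ...), then reverse the string.
On "harvestp": the first step gives "avsp", and the second then gives "psva".

psva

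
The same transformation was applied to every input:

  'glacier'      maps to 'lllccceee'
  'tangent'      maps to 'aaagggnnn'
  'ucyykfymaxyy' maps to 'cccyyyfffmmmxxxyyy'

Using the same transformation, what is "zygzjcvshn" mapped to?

yyyzzzcccsssnnn

The rule is to keep every other character starting from the second (positions 2nd, 4th, 6th, ...), then repeat every character 3 times.
Starting from "zygzjcvshn": after the first operation, "yzcsn"; after the second, "yyyzzzcccsssnnn".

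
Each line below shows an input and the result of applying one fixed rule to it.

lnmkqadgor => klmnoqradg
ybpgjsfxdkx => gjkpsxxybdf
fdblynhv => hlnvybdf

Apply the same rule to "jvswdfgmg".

Looking at the pairs, the operation is to sort the characters into alphabetical order, then move the first 3 characters to the end (rotate left by 3).
Applying both steps to "jvswdfgmg": "dfggjmsvw", then "gjmsvwdfg".

gjmsvwdfg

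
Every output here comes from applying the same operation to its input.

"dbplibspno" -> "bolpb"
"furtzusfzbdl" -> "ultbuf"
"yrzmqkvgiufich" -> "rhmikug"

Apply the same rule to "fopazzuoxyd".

The rule is to keep every other character starting from the second (positions 2nd, 4th, 6th, ...), then take characters alternately from the front and the back (1st, last, 2nd, 2nd-last, ...).
Starting from "fopazzuoxyd": after the first operation, "oazoy"; after the second, "oyaoz".

oyaoz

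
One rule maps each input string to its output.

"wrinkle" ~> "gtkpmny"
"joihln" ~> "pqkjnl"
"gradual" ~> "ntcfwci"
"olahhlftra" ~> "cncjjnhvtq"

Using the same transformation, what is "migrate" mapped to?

Looking at the pairs, the operation is to swap the first and last characters, then shift every letter 2 places forward in the alphabet (wrapping around).
On "migrate" that produces "gkitcvo".

gkitcvo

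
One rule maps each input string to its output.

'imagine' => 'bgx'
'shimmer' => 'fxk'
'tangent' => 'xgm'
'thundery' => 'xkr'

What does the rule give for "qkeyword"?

Rule — shift every letter 7 places backward in the alphabet (wrapping around), then keep only the last 3 characters.
Doing the same to "qkeyword": "hkw".

hkw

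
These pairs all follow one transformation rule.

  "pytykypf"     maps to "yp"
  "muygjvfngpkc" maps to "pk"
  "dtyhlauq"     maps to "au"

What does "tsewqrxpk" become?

xp

The rule is to delete the last character, then keep only the last 2 characters.
For "tsewqrxpk", step one produces "tsewqrxp"; step two turns that into "xp".
(Check on "pytykypf": → "pytykyp" → "yp" ✓)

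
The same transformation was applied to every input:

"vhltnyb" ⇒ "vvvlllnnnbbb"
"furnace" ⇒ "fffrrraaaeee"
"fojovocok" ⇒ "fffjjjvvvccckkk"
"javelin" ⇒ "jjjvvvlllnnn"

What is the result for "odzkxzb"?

In each case the input is transformed by: keep every other character starting from the first (positions 1st, 3rd, 5th, ...), then repeat every character 3 times.
On "odzkxzb": the first step gives "ozxb", and the second then gives "ooozzzxxxbbb".

ooozzzxxxbbb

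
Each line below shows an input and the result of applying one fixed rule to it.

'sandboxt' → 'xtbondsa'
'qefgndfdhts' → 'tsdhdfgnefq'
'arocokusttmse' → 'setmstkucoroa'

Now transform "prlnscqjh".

jhcqnsrlp

The transformation: reverse the string, then swap each adjacent pair of characters (1↔2, 3↔4, ...).
Applying both steps to "prlnscqjh": "hjqcsnlrp", then "jhcqnsrlp".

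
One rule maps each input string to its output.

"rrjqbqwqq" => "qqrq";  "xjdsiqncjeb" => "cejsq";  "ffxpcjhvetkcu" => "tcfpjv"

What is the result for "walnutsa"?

The transformation: keep every other character starting from the second (positions 2nd, 4th, 6th, ...), then move the last 2 characters to the front (rotate right by 2).
Starting from "walnutsa": after the first operation, "anta"; after the second, "taan".

taan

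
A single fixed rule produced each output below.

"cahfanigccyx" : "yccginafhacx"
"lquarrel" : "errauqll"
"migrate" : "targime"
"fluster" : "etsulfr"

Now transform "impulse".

slupmie

Rule — reverse the string, then move the first character to the end.
For "impulse", step one produces "eslupmi"; step two turns that into "slupmie".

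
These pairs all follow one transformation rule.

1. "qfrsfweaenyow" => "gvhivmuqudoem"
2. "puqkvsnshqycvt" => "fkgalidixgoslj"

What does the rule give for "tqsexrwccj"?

In each case the input is transformed by: shift every letter 10 places backward in the alphabet (wrapping around).
On "tqsexrwccj" that produces "jgiunhmssz".

jgiunhmssz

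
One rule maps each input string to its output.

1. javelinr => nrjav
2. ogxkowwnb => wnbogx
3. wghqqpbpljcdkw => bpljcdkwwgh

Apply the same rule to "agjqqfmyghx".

The pattern: move the first 3 characters to the end (rotate left by 3), then delete the first 3 characters.
For "agjqqfmyghx", step one produces "qqfmyghxagj"; step two turns that into "myghxagj".

myghxagj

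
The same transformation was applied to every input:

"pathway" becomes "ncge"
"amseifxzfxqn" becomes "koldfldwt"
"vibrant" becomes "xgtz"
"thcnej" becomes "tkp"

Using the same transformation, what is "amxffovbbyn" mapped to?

The pattern: shift every letter 6 places forward in the alphabet (wrapping around), then delete the first 3 characters.
On "amxffovbbyn": the first step gives "gsdllubhhet", and the second then gives "llubhhet".

llubhhet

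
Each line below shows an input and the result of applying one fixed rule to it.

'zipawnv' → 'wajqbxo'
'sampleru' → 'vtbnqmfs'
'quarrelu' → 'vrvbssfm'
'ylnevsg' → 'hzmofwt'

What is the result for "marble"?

fnbscm

The rule is to move the last character to the front, then shift every letter 1 place forward in the alphabet (wrapping around).
"marble" → "emarbl" → "fnbscm".
(Check on "ylnevsg": → "gylnevs" → "hzmofwt" ✓)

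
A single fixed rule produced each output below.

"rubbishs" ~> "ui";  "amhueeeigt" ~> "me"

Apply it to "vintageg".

ia

Each output is the input with this applied: keep one character in every 3, starting at position 2 (positions 2nd, 5th, 8th, ...), then delete the last character.
Starting from "vintageg": after the first operation, "iag"; after the second, "ia".
(Check on "amhueeeigt": → "mei" → "me" ✓)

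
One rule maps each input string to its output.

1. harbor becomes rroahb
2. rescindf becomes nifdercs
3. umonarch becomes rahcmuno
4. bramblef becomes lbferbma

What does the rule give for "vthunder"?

In each case the input is transformed by: swap each adjacent pair of characters (1↔2, 3↔4, ...), then swap the front and back halves of the string.
Working it through for "vthunder": intermediate "tvuhdnre", final "dnretvuh".

dnretvuh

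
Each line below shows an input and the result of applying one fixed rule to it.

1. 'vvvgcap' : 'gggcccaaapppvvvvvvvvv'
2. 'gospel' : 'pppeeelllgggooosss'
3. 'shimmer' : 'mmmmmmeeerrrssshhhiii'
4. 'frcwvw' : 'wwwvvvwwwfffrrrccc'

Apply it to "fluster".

Rule — move the first 3 characters to the end (rotate left by 3), then repeat every character 3 times.
Applying that to "fluster" gives "sssttteeerrrfffllluuu".

sssttteeerrrfffllluuu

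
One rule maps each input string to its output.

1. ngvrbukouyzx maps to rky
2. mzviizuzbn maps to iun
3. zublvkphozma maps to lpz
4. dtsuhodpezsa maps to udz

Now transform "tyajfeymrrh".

The transformation: delete the first 3 characters, then keep one character in every 3, starting at position 1 (positions 1st, 4th, 7th, ...).
"tyajfeymrrh" → "jfeymrrh" → "jyr".

jyr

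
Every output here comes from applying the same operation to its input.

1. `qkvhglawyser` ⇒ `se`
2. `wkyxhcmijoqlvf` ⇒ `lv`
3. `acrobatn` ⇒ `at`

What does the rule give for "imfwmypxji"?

Looking at the pairs, the operation is to move the last 3 characters to the front (rotate right by 3), then keep only the first 2 characters.
"imfwmypxji" → "xjiimfwmyp" → "xj".
(Check on "wkyxhcmijoqlvf": → "lvfwkyxhcmijoq" → "lv" ✓)

xj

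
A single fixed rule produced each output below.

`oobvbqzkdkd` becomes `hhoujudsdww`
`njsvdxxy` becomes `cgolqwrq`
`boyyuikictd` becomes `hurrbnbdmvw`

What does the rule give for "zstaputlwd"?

The transformation: swap each adjacent pair of characters (1↔2, 3↔4, ...), then shift every letter 7 places backward in the alphabet (wrapping around).
"zstaputlwd" → "szatupltdw" → "lstmniemwp".

lstmniemwp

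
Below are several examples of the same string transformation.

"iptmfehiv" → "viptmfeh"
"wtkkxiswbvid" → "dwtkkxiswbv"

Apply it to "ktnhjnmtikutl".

lktnhjnmtiku

Each output is the input with this applied: move the last 2 characters to the front (rotate right by 2), then delete the first character.
"ktnhjnmtikutl" → "tlktnhjnmtiku" → "lktnhjnmtiku".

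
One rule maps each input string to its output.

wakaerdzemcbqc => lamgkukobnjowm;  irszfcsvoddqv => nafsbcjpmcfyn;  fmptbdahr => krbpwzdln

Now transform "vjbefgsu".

The transformation: shift every letter 10 places forward in the alphabet (wrapping around), then move the last 3 characters to the front (rotate right by 3).
On "vjbefgsu": the first step gives "ftlopqce", and the second then gives "qceftlop".

qceftlop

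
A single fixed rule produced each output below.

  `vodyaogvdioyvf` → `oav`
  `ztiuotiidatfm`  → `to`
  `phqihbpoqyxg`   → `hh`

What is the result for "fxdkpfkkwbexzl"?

What's happening: keep one character in every 3, starting at position 2 (positions 2nd, 5th, 8th, ...), then delete the last 2 characters.
On "fxdkpfkkwbexzl": the first step gives "xpkel", and the second then gives "xpk".
(Check on "ztiuotiidatfm": → "toit" → "to" ✓)

xpk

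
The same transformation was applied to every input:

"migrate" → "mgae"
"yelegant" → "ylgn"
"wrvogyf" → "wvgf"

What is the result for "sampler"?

What's happening: keep every other character starting from the first (positions 1st, 3rd, 5th, ...).
Applying that to "sampler" gives "smlr".

smlr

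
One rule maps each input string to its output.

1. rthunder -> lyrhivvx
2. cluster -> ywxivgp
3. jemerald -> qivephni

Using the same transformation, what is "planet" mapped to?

Looking at the pairs, the operation is to move the first 2 characters to the end (rotate left by 2), then shift every letter 4 places forward in the alphabet (wrapping around).
Applying both steps to "planet": "anetpl", then "erixtp".
(Check on "cluster": → "ustercl" → "ywxivgp" ✓)

erixtp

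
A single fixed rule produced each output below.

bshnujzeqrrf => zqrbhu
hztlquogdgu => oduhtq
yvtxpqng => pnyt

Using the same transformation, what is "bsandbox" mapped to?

The transformation: keep every other character starting from the first (positions 1st, 3rd, 5th, ...), then swap the front and back halves of the string.
Working it through for "bsandbox": intermediate "bado", final "doba".

doba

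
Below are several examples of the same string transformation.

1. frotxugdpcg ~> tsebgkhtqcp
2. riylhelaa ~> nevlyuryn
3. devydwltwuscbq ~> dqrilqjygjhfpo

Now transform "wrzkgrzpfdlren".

In each case the input is transformed by: move the last character to the front, then shift every letter 13 places forward in the alphabet (wrapping around) — i.e. ROT13.
Starting from "wrzkgrzpfdlren": after the first operation, "nwrzkgrzpfdlre"; after the second, "ajemxtemcsqyer".
(Check on "devydwltwuscbq": → "qdevydwltwuscb" → "dqrilqjygjhfpo" ✓)

ajemxtemcsqyer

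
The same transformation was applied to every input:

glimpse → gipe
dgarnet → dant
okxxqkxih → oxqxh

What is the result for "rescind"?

rsid

Rule — keep every other character starting from the first (positions 1st, 3rd, 5th, ...).
On "rescind" that produces "rsid".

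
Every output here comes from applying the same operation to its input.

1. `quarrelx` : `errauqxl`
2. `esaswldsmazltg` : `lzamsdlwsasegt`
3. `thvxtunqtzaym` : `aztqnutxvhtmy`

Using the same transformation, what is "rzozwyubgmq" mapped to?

gbuywzozrqm

Each output is the input with this applied: move the last 2 characters to the front (rotate right by 2), then reverse the string.
For "rzozwyubgmq" the result is "gbuywzozrqm".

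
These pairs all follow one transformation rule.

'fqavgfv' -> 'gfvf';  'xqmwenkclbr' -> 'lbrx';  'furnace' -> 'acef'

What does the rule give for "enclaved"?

The rule is to move the first character to the end, then keep only the last 4 characters.
Working it through for "enclaved": intermediate "nclavede", final "vede".
(Check on "furnace": → "urnacef" → "acef" ✓)

vede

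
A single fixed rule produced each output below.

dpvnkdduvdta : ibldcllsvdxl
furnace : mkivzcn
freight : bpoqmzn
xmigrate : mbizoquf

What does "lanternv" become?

Each output is the input with this applied: shift every letter 8 places forward in the alphabet (wrapping around), then reverse the string.
Applying both steps to "lanternv": "tivbmzvd", then "dvzmbvit".

dvzmbvit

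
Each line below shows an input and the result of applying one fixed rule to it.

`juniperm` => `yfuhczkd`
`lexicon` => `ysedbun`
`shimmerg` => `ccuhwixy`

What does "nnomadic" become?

cqtysdde

The rule is to move the first 3 characters to the end (rotate left by 3), then shift every letter 10 places backward in the alphabet (wrapping around).
Applying both steps to "nnomadic": "madicnno", then "cqtysdde".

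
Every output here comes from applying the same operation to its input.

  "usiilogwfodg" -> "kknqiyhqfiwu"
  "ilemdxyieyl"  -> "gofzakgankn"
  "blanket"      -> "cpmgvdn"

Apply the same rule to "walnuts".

What's happening: move the first 2 characters to the end (rotate left by 2), then shift every letter 2 places forward in the alphabet (wrapping around).
Doing the same to "walnuts": "npwvuyc".

npwvuyc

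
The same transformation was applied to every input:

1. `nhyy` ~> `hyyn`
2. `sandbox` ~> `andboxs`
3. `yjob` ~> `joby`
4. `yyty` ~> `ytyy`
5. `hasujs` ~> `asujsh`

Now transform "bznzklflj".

znzklfljb

What's happening: move the first character to the end.
So "bznzklflj" becomes "znzklfljb".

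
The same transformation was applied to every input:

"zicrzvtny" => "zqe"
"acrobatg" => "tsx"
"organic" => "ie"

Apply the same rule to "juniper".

The transformation: shift every letter 9 places backward in the alphabet (wrapping around), then keep one character in every 3, starting at position 2 (positions 2nd, 5th, 8th, ...).
Applying both steps to "juniper": "alezgvi", then "lg".
(Check on "acrobatg": → "rtifsrkx" → "tsx" ✓)

lg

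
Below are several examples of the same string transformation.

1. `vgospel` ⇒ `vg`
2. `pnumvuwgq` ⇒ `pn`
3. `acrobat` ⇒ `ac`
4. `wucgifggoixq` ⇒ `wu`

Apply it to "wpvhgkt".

Looking at the pairs, the operation is to keep only the first 2 characters.
For "wpvhgkt" the result is "wp".

wp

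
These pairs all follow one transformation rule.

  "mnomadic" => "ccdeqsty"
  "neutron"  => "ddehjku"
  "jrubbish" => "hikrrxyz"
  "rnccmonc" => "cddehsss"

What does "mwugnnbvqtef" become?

In each case the input is transformed by: shift every letter 10 places backward in the alphabet (wrapping around), then sort the characters into alphabetical order.
Doing the same to "mwugnnbvqtef": "cddgjklmruvw".

cddgjklmruvw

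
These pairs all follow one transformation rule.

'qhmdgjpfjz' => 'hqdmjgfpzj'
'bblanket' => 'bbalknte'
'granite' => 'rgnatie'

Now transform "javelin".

ajeviln

In each case the input is transformed by: swap each adjacent pair of characters (1↔2, 3↔4, ...).
"javelin" → "ajeviln".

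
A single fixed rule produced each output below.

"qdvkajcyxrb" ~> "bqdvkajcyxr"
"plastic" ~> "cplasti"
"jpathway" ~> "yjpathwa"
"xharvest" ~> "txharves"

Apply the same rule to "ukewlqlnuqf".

Rule — move the last character to the front.
"ukewlqlnuqf" → "fukewlqlnuq".

fukewlqlnuq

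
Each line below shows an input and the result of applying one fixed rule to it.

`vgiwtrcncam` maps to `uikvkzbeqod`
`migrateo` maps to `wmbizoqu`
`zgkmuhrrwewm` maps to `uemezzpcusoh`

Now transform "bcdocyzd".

The transformation: reverse the string, then shift every letter 8 places forward in the alphabet (wrapping around).
Doing the same to "bcdocyzd": "lhgkwlkj".

lhgkwlkj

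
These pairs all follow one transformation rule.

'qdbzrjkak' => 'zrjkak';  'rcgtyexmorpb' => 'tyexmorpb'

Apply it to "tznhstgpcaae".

In each case the input is transformed by: delete the first 3 characters.
For "tznhstgpcaae" the result is "hstgpcaae".

hstgpcaae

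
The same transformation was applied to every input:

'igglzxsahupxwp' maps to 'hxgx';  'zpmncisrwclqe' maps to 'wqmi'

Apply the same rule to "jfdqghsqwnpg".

wgdh

In each case the input is transformed by: keep one character in every 3, starting at position 3 (positions 3rd, 6th, 9th, ...), then move the last 2 characters to the front (rotate right by 2).
Applying both steps to "jfdqghsqwnpg": "dhwg", then "wgdh".
(Check on "zpmncisrwclqe": → "miwq" → "wqmi" ✓)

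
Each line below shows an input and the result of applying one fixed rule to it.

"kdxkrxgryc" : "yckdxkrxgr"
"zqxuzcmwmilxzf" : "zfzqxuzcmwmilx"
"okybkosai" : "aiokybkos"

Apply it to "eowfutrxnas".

What's happening: move the last 2 characters to the front (rotate right by 2).
"eowfutrxnas" → "aseowfutrxn".

aseowfutrxn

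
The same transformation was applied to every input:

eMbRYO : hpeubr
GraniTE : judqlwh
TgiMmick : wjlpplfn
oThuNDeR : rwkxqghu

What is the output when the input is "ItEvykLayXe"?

lwhybnodbah

Looking at the pairs, the operation is to shift every letter 3 places forward in the alphabet (wrapping around), then convert every letter to lowercase.
Starting from "ItEvykLayXe": after the first operation, "LwHybnOdbAh"; after the second, "lwhybnodbah".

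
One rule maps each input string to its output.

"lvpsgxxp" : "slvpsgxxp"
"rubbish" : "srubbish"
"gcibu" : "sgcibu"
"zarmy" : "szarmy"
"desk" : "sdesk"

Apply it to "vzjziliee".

svzjziliee

In each case the input is transformed by: prepend "s".
Applying that to "vzjziliee" gives "svzjziliee".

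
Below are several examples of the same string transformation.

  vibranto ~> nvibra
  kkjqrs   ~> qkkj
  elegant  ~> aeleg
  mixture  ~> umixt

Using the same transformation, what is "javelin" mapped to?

The pattern: delete the last 2 characters, then move the last character to the front.
"javelin" → "javel" → "ljave".

ljave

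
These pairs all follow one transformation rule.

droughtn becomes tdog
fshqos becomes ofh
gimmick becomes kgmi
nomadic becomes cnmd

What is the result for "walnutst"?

What's happening: keep every other character starting from the first (positions 1st, 3rd, 5th, ...), then move the last character to the front.
On "walnutst": the first step gives "wlus", and the second then gives "swlu".

swlu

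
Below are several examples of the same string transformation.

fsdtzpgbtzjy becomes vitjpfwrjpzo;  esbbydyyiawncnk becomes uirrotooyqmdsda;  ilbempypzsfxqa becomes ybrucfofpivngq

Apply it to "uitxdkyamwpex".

Looking at the pairs, the operation is to shift every letter 10 places backward in the alphabet (wrapping around).
On "uitxdkyamwpex" that produces "kyjntaoqcmfun".

kyjntaoqcmfun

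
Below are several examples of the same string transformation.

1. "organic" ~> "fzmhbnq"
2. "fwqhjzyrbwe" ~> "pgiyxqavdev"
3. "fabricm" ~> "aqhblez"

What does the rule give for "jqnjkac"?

The pattern: shift every letter 1 place backward in the alphabet (wrapping around), then move the first 2 characters to the end (rotate left by 2).
Applying both steps to "jqnjkac": "ipmijzb", then "mijzbip".

mijzbip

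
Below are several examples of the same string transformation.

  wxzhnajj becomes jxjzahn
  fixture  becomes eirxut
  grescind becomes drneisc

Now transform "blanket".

The pattern: take characters alternately from the front and the back (1st, last, 2nd, 2nd-last, ...), then delete the first character.
"blanket" → "btleakn" → "tleakn".
(Check on "grescind": → "gdrneisc" → "drneisc" ✓)

tleakn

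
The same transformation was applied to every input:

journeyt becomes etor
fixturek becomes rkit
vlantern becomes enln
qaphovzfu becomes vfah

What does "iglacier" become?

Looking at the pairs, the operation is to keep every other character starting from the second (positions 2nd, 4th, 6th, ...), then move the last 2 characters to the front (rotate right by 2).
Applying that to "iglacier" gives "irga".

irga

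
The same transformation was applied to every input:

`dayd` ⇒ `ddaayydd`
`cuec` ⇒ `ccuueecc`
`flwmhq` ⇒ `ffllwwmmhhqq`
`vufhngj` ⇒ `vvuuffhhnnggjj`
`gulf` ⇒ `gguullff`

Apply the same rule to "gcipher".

ggcciipphheerr

Looking at the pairs, the operation is to double every character.
For "gcipher" the result is "ggcciipphheerr".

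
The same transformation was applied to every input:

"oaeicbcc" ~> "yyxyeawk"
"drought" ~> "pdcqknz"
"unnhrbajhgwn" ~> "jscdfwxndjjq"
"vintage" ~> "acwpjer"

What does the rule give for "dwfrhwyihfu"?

qbdeusdnbsz

The rule is to reverse the string, then shift every letter 4 places backward in the alphabet (wrapping around).
For "dwfrhwyihfu", step one produces "ufhiywhrfwd"; step two turns that into "qbdeusdnbsz".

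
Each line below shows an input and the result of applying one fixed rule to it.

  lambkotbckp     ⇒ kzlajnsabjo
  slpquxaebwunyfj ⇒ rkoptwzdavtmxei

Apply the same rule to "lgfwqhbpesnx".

kfevpgaodrmw

The transformation: shift every letter 1 place backward in the alphabet (wrapping around).
So "lgfwqhbpesnx" becomes "kfevpgaodrmw".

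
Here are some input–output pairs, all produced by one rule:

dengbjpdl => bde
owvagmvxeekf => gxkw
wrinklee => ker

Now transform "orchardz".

azr

The transformation: keep one character in every 3, starting at position 2 (positions 2nd, 5th, 8th, ...), then move the first character to the end.
"orchardz" → "raz" → "azr".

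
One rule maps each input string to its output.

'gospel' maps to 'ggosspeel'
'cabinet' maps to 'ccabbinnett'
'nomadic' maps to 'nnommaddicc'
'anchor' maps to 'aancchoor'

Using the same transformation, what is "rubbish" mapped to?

Looking at the pairs, the operation is to repeat every character 3 times, then keep every other character starting from the first (positions 1st, 3rd, 5th, ...).
Applying both steps to "rubbish": "rrruuubbbbbbiiissshhh", then "rrubbbiishh".

rrubbbiishh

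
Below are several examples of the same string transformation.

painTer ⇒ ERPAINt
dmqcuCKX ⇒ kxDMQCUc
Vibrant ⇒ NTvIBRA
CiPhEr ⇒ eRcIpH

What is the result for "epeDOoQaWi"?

Each output is the input with this applied: flip the case of every letter, then move the last 2 characters to the front (rotate right by 2).
"epeDOoQaWi" → "EPEdoOqAwI" → "wIEPEdoOqA".
(Check on "CiPhEr": → "cIpHeR" → "eRcIpH" ✓)

wIEPEdoOqA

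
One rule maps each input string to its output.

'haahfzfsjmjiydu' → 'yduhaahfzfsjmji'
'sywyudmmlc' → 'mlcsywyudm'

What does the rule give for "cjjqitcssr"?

ssrcjjqitc

The rule is to move the last 3 characters to the front (rotate right by 3).
Applying that to "cjjqitcssr" gives "ssrcjjqitc".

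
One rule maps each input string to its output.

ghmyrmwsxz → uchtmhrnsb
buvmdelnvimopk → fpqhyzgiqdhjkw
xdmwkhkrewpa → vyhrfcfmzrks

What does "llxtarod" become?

In each case the input is transformed by: shift every letter 5 places backward in the alphabet (wrapping around), then swap the first and last characters.
Working it through for "llxtarod": intermediate "ggsovmjy", final "ygsovmjg".

ygsovmjg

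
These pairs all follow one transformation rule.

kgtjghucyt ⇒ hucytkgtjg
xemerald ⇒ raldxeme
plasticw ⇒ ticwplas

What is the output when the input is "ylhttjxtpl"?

jxtplylhtt

Each output is the input with this applied: swap the front and back halves of the string.
So "ylhttjxtpl" becomes "jxtplylhtt".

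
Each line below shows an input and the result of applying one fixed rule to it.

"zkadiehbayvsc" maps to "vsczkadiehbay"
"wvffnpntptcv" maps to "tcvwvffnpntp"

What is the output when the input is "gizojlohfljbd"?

Each output is the input with this applied: move the last 3 characters to the front (rotate right by 3).
Doing the same to "gizojlohfljbd": "jbdgizojlohfl".

jbdgizojlohfl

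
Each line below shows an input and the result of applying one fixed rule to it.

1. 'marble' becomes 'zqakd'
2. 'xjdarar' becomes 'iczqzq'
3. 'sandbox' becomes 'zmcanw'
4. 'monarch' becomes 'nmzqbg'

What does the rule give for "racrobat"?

zbqnazs

The rule is to shift every letter 1 place backward in the alphabet (wrapping around), then delete the first character.
"racrobat" → "qzbqnazs" → "zbqnazs".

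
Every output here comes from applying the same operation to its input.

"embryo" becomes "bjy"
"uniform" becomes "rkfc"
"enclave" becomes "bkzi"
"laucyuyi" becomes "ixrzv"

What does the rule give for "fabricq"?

cxyo

The pattern: shift every letter 3 places backward in the alphabet (wrapping around), then delete the last 3 characters.
Applying both steps to "fabricq": "cxyofzn", then "cxyo".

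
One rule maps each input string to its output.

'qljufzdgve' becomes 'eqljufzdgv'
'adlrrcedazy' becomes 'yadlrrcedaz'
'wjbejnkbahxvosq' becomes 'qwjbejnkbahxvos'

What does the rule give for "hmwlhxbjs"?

shmwlhxbj

Each output is the input with this applied: move the last character to the front.
Doing the same to "hmwlhxbjs": "shmwlhxbj".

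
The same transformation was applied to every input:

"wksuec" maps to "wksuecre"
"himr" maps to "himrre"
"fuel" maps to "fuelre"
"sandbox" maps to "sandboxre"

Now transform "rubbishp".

rubbishpre

The transformation: append "re".
On "rubbishp" that produces "rubbishpre".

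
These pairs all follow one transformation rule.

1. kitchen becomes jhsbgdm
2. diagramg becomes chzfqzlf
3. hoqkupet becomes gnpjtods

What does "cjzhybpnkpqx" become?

biygxaomjopw

The rule is to shift every letter 1 place backward in the alphabet (wrapping around).
"cjzhybpnkpqx" → "biygxaomjopw".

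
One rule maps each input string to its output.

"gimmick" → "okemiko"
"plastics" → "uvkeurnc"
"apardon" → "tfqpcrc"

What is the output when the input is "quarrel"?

Rule — shift every letter 2 places forward in the alphabet (wrapping around), then move the first 3 characters to the end (rotate left by 3).
"quarrel" → "ttgnswc".

ttgnswc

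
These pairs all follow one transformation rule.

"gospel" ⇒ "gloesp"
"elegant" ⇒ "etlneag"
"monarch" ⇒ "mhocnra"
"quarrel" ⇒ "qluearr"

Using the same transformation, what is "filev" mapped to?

fviel

The transformation: take characters alternately from the front and the back (1st, last, 2nd, 2nd-last, ...).
On "filev" that produces "fviel".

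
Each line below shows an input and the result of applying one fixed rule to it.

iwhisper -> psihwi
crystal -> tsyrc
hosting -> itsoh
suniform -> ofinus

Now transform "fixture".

The rule is to reverse the string, then delete the first 2 characters.
Applying that to "fixture" gives "utxif".

utxif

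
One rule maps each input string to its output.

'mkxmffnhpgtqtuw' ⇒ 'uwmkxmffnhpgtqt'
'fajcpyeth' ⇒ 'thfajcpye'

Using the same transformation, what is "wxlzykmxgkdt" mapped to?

The transformation: move the last 2 characters to the front (rotate right by 2).
So "wxlzykmxgkdt" becomes "dtwxlzykmxgk".

dtwxlzykmxgk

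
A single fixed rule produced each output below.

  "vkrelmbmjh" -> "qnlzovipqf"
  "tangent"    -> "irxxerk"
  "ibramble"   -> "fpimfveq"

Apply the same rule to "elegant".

erxipik

Each output is the input with this applied: shift every letter 4 places forward in the alphabet (wrapping around), then move the last 3 characters to the front (rotate right by 3).
On "elegant": the first step gives "ipikerx", and the second then gives "erxipik".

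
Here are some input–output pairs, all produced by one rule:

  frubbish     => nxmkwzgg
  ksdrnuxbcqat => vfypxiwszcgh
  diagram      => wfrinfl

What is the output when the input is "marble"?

In each case the input is transformed by: shift every letter 5 places forward in the alphabet (wrapping around), then move the last 3 characters to the front (rotate right by 3).
Doing the same to "marble": "gqjrfw".

gqjrfw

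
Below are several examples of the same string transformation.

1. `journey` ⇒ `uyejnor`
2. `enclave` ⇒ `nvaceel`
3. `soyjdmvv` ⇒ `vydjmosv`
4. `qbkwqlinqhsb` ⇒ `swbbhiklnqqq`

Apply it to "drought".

tudghor

Each output is the input with this applied: sort the characters into alphabetical order, then move the last 2 characters to the front (rotate right by 2).
For "drought", step one produces "dghortu"; step two turns that into "tudghor".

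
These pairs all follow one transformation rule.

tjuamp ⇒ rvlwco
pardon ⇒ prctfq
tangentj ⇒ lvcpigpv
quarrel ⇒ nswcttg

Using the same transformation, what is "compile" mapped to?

geqorkn

The rule is to move the last character to the front, then shift every letter 2 places forward in the alphabet (wrapping around).
Starting from "compile": after the first operation, "ecompil"; after the second, "geqorkn".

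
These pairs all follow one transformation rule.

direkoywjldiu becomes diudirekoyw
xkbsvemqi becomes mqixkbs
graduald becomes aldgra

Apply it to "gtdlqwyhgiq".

The pattern: move the last 3 characters to the front (rotate right by 3), then delete the last 2 characters.
For "gtdlqwyhgiq", step one produces "giqgtdlqwyh"; step two turns that into "giqgtdlqw".

giqgtdlqw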